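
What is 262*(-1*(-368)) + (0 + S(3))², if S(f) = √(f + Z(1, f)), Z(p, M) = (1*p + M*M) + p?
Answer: 96430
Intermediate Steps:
Z(p, M) = M² + 2*p (Z(p, M) = (p + M²) + p = M² + 2*p)
S(f) = √(2 + f + f²) (S(f) = √(f + (f² + 2*1)) = √(f + (f² + 2)) = √(f + (2 + f²)) = √(2 + f + f²))
262*(-1*(-368)) + (0 + S(3))² = 262*(-1*(-368)) + (0 + √(2 + 3 + 3²))² = 262*368 + (0 + √(2 + 3 + 9))² = 96416 + (0 + √14)² = 96416 + (√14)² = 96416 + 14 = 96430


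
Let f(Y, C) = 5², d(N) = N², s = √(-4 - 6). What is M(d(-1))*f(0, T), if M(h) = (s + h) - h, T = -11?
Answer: 25*I*√10 ≈ 79.057*I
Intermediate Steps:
s = I*√10 (s = √(-10) = I*√10 ≈ 3.1623*I)
M(h) = I*√10 (M(h) = (I*√10 + h) - h = (h + I*√10) - h = I*√10)
f(Y, C) = 25
M(d(-1))*f(0, T) = (I*√10)*25 = 25*I*√10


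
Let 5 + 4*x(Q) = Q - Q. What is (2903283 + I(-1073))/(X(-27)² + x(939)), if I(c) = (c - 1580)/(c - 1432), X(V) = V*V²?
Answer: 29090906272/3881953287255 ≈ 0.0074939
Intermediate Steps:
X(V) = V³
I(c) = (-1580 + c)/(-1432 + c)
x(Q) = -5/4 (x(Q) = -5/4 + (Q - Q)/4 = -5/4 + (¼)*0 = -5/4 + 0 = -5/4)
(2903283 + I(-1073))/(X(-27)² + x(939)) = (2903283 + (-1580 - 1073)/(-1432 - 1073))/(((-27)³)² - 5/4) = (2903283 - 2653/(-2505))/((-19683)² - 5/4) = (2903283 - 1/2505*(-2653))/(387420489 - 5/4) = (2903283 + 2653/2505)/(1549681951/4) = (7272726568/2505)*(4/1549681951) = 29090906272/3881953287255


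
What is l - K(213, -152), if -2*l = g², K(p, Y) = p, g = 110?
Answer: -6263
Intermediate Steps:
l = -6050 (l = -½*110² = -½*12100 = -6050)
l - K(213, -152) = -6050 - 1*213 = -6050 - 213 = -6263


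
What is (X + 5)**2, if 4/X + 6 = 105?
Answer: 249001/9801 ≈ 25.406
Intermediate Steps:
X = 4/99 (X = 4/(-6 + 105) = 4/99 ≈ 0.040404)
(X + 5)**2 = (4/99 + 5)**2 = (499/99)**2 = 249001/9801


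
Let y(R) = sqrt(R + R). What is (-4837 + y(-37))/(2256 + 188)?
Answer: -4837/2444 + I*sqrt(74)/2444 ≈ -1.9791 + 0.0035198*I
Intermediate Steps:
y(R) = sqrt(2)*sqrt(R) (y(R) = sqrt(2*R) = sqrt(2)*sqrt(R))
(-4837 + y(-37))/(2256 + 188) = (-4837 + sqrt(2)*sqrt(-37))/(2256 + 188) = (-4837 + sqrt(2)*(I*sqrt(37)))/2444 = (-4837 + I*sqrt(74))*(1/2444) = -4837/2444 + I*sqrt(74)/2444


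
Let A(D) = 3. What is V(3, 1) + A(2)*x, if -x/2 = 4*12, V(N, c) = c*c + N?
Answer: -284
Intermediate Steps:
V(N, c) = N + c² (V(N, c) = c² + N = N + c²)
x = -96 (x = -8*12 = -2*48 = -96)
V(3, 1) + A(2)*x = (3 + 1²) + 3*(-96) = (3 + 1) - 288 = 4 - 288 = -284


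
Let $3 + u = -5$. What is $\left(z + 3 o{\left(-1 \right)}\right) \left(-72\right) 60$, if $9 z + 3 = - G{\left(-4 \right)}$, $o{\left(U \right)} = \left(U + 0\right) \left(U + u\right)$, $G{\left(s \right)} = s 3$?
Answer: $-120960$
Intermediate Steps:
$u = -8$ ($u = -3 - 5 = -8$)
$G{\left(s \right)} = 3 s$
$o{\left(U \right)} = U \left(-8 + U\right)$ ($o{\left(U \right)} = \left(U + 0\right) \left(U - 8\right) = U \left(-8 + U\right)$)
$z = 1$ ($z = - \frac{1}{3} + \frac{\left(-1\right) 3 \left(-4\right)}{9} = - \frac{1}{3} + \frac{\left(-1\right) \left(-12\right)}{9} = - \frac{1}{3} + \frac{1}{9} \cdot 12 = - \frac{1}{3} + \frac{4}{3} = 1$)
$\left(z + 3 o{\left(-1 \right)}\right) \left(-72\right) 60 = \left(1 + 3 \left(- (-8 - 1)\right)\right) \left(-72\right) 60 = \left(1 + 3 \left(\left(-1\right) \left(-9\right)\right)\right) \left(-72\right) 60 = \left(1 + 3 \cdot 9\right) \left(-72\right) 60 = \left(1 + 27\right) \left(-72\right) 60 = 28 \left(-72\right) 60 = \left(-2016\right) 60 = -120960$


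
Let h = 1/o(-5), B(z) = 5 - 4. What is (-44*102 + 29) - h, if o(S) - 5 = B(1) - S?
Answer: -49050/11 ≈ -4459.1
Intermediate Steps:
B(z) = 1
o(S) = 6 - S (o(S) = 5 + (1 - S) = 6 - S)
h = 1/11 (h = 1/(6 - 1*(-5)) = 1/(6 + 5) = 1/11 ≈ 0.090909)
(-44*102 + 29) - h = (-44*102 + 29) - 1*1/11 = (-4488 + 29) - 1/11 = -4459 - 1/11 = -49050/11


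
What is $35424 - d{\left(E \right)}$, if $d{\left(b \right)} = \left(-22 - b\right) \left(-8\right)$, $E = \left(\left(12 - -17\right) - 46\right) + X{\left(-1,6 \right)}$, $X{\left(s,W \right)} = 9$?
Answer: $35312$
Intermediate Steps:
$E = -8$ ($E = \left(\left(12 - -17\right) - 46\right) + 9 = \left(\left(12 + 17\right) - 46\right) + 9 = \left(29 - 46\right) + 9 = -17 + 9 = -8$)
$d{\left(b \right)} = 176 + 8 b$
$35424 - d{\left(E \right)} = 35424 - \left(176 + 8 \left(-8\right)\right) = 35424 - \left(176 - 64\right) = 35424 - 112 = 35312$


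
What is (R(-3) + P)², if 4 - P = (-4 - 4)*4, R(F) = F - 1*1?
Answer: 1024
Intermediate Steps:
R(F) = -1 + F (R(F) = F - 1 = -1 + F)
P = 36 (P = 4 - (-4 - 4)*4 = 4 - (-8)*4 = 4 - 1*(-32) = 4 + 32 = 36)
(R(-3) + P)² = ((-1 - 3) + 36)² = (-4 + 36)² = 32² = 1024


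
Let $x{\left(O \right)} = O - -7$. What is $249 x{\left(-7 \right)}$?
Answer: $0$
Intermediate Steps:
$x{\left(O \right)} = 7 + O$ ($x{\left(O \right)} = O + 7 = 7 + O$)
$249 x{\left(-7 \right)} = 249 \left(7 - 7\right) = 249 \cdot 0 = 0$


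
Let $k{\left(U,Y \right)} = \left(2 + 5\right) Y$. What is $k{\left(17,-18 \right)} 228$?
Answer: $-28728$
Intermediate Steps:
$k{\left(U,Y \right)} = 7 Y$
$k{\left(17,-18 \right)} 228 = 7 \left(-18\right) 228 = \left(-126\right) 228 = -28728$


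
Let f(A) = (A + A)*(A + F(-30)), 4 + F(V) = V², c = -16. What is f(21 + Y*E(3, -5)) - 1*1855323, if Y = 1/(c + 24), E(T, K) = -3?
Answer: -58160391/32 ≈ -1.8175e+6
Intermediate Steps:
Y = ⅛ (Y = 1/(-16 + 24) = 1/8 = ⅛ ≈ 0.12500)
F(V) = -4 + V²
f(A) = 2*A*(896 + A) (f(A) = (A + A)*(A + (-4 + (-30)²)) = (2*A)*(A + (-4 + 900)) = (2*A)*(A + 896) = (2*A)*(896 + A) = 2*A*(896 + A))
f(21 + Y*E(3, -5)) - 1*1855323 = 2*(21 + (⅛)*(-3))*(896 + (21 + (⅛)*(-3))) - 1*1855323 = 2*(21 - 3/8)*(896 + (21 - 3/8)) - 1855323 = 2*(165/8)*(896 + 165/8) - 1855323 = 2*(165/8)*(7333/8) - 1855323 = 1209945/32 - 1855323 = -58160391/32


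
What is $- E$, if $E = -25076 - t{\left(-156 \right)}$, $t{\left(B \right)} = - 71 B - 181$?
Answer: $35971$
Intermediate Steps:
$t{\left(B \right)} = -181 - 71 B$
$E = -35971$ ($E = -25076 - \left(-181 - -11076\right) = -25076 - \left(-181 + 11076\right) = -25076 - 10895 = -35971$)
$- E = \left(-1\right) \left(-35971\right) = 35971$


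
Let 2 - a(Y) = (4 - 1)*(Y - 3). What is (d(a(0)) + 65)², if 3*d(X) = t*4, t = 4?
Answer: 44521/9 ≈ 4946.8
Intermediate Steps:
a(Y) = 11 - 3*Y (a(Y) = 2 - (4 - 1)*(Y - 3) = 2 - 3*(-3 + Y) = 2 - (-9 + 3*Y) = 2 + (9 - 3*Y) = 11 - 3*Y)
d(X) = 16/3 (d(X) = (4*4)/3 = (⅓)*16 = 16/3)
(d(a(0)) + 65)² = (16/3 + 65)² = (211/3)² = 44521/9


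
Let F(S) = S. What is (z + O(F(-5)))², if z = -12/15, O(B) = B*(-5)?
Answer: 14641/25 ≈ 585.64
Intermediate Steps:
O(B) = -5*B
z = -⅘ (z = -12*1/15 = -⅘ ≈ -0.80000)
(z + O(F(-5)))² = (-⅘ - 5*(-5))² = (-⅘ + 25)² = (121/5)² = 14641/25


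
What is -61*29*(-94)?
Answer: 166286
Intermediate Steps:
-61*29*(-94) = -1769*(-94) = 166286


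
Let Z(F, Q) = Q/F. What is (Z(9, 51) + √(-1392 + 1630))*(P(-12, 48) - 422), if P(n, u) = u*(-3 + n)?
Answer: -19414/3 - 1142*√238 ≈ -24089.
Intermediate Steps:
(Z(9, 51) + √(-1392 + 1630))*(P(-12, 48) - 422) = (51/9 + √(-1392 + 1630))*(48*(-3 - 12) - 422) = (51*(⅑) + √238)*(48*(-15) - 422) = (17/3 + √238)*(-720 - 422) = (17/3 + √238)*(-1142) = -19414/3 - 1142*√238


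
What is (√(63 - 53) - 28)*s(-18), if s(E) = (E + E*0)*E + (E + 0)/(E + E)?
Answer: -9086 + 649*√10/2 ≈ -8059.8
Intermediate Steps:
s(E) = ½ + E² (s(E) = (E + 0)*E + E/((2*E)) = E*E + E*(1/(2*E)) = E² + ½ = ½ + E²)
(√(63 - 53) - 28)*s(-18) = (√(63 - 53) - 28)*(½ + (-18)²) = (√10 - 28)*(½ + 324) = (-28 + √10)*(649/2) = -9086 + 649*√10/2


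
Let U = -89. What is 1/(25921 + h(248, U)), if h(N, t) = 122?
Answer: 1/26043 ≈ 3.8398e-5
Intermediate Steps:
1/(25921 + h(248, U)) = 1/(25921 + 122) = 1/26043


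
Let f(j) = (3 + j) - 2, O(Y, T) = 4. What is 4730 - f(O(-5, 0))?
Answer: 4725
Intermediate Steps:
f(j) = 1 + j
4730 - f(O(-5, 0)) = 4730 - (1 + 4) = 4730 - 1*5 = 4730 - 5 = 4725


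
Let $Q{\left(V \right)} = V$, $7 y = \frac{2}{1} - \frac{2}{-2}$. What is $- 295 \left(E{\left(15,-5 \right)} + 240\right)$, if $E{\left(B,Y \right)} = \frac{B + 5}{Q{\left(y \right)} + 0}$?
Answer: $- \frac{253700}{3} \approx -84567.0$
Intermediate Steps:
$y = \frac{3}{7}$ ($y = \frac{\frac{2}{1} - \frac{2}{-2}}{7} = \frac{2 \cdot 1 - -1}{7} = \frac{2 + 1}{7} = \frac{1}{7} \cdot 3 = \frac{3}{7} \approx 0.42857$)
$E{\left(B,Y \right)} = \frac{35}{3} + \frac{7 B}{3}$ ($E{\left(B,Y \right)} = \frac{B + 5}{\frac{3}{7} + 0} = \frac{5 + B}{\frac{3}{7}} = \left(5 + B\right) \frac{7}{3} = \frac{35}{3} + \frac{7 B}{3}$)
$- 295 \left(E{\left(15,-5 \right)} + 240\right) = - 295 \left(\left(\frac{35}{3} + \frac{7}{3} \cdot 15\right) + 240\right) = - 295 \left(\left(\frac{35}{3} + 35\right) + 240\right) = - 295 \left(\frac{140}{3} + 240\right) = \left(-295\right) \frac{860}{3} = - \frac{253700}{3}$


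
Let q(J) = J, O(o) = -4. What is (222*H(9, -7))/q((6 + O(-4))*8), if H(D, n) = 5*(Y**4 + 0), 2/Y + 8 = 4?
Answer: 555/128 ≈ 4.3359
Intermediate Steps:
Y = -1/2 (Y = 2/(-8 + 4) = 2/(-4) = 2*(-1/4) = -1/2 ≈ -0.50000)
H(D, n) = 5/16 (H(D, n) = 5*((-1/2)**4 + 0) = 5*(1/16 + 0) = 5*(1/16) = 5/16)
(222*H(9, -7))/q((6 + O(-4))*8) = (222*(5/16))/(((6 - 4)*8)) = 555/(8*((2*8))) = (555/8)/16 = (555/8)*(1/16) = 555/128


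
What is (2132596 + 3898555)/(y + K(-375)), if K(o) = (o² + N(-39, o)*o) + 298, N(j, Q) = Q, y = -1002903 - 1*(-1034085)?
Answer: 6031151/312730 ≈ 19.285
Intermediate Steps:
y = 31182 (y = -1002903 + 1034085 = 31182)
K(o) = 298 + 2*o² (K(o) = (o² + o*o) + 298 = (o² + o²) + 298 = 2*o² + 298 = 298 + 2*o²)
(2132596 + 3898555)/(y + K(-375)) = (2132596 + 3898555)/(31182 + (298 + 2*(-375)²)) = 6031151/(31182 + (298 + 2*140625)) = 6031151/(31182 + (298 + 281250)) = 6031151/(31182 + 281548) = 6031151/312730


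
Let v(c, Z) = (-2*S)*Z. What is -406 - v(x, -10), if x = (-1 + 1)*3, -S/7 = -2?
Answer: -686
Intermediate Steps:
S = 14 (S = -7*(-2) = 14)
x = 0 (x = 0*3 = 0)
v(c, Z) = -28*Z (v(c, Z) = (-2*14)*Z = -28*Z)
-406 - v(x, -10) = -406 - (-28)*(-10) = -406 - 1*280 = -406 - 280 = -686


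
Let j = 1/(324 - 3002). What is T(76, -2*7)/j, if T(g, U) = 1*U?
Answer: 37492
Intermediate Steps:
j = -1/2678 (j = 1/(-2678) = -1/2678 ≈ -0.00037341)
T(g, U) = U
T(76, -2*7)/j = (-2*7)/(-1/2678) = -14*(-2678) = 37492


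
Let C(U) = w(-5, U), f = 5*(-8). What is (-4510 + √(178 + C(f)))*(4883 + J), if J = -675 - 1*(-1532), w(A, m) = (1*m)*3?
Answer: -25887400 + 5740*√58 ≈ -2.5844e+7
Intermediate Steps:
f = -40
w(A, m) = 3*m (w(A, m) = m*3 = 3*m)
C(U) = 3*U
J = 857 (J = -675 + 1532 = 857)
(-4510 + √(178 + C(f)))*(4883 + J) = (-4510 + √(178 + 3*(-40)))*(4883 + 857) = (-4510 + √(178 - 120))*5740 = (-4510 + √58)*5740 = -25887400 + 5740*√58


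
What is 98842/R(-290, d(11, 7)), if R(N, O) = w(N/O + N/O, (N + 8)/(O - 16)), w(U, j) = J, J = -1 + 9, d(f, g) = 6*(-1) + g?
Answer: 49421/4 ≈ 12355.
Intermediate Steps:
d(f, g) = -6 + g
J = 8
w(U, j) = 8
R(N, O) = 8
98842/R(-290, d(11, 7)) = 98842/8 = 98842*(⅛) = 49421/4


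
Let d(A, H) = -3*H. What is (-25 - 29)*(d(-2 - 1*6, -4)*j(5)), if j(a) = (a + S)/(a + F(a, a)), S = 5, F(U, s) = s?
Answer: -648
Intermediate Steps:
j(a) = (5 + a)/(2*a) (j(a) = (a + 5)/(a + a) = (5 + a)/((2*a)) = (5 + a)*(1/(2*a)) = (5 + a)/(2*a))
(-25 - 29)*(d(-2 - 1*6, -4)*j(5)) = (-25 - 29)*((-3*(-4))*((½)*(5 + 5)/5)) = -648*(½)*(⅕)*10 = -648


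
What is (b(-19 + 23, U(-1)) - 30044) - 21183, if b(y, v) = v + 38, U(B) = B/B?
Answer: -51188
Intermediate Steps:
U(B) = 1
b(y, v) = 38 + v
(b(-19 + 23, U(-1)) - 30044) - 21183 = ((38 + 1) - 30044) - 21183 = (39 - 30044) - 21183 = -30005 - 21183 = -51188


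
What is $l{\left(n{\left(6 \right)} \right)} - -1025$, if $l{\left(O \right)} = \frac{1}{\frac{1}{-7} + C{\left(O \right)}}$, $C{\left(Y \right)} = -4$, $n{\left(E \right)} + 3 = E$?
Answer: $\frac{29718}{29} \approx 1024.8$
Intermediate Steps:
$n{\left(E \right)} = -3 + E$
$l{\left(O \right)} = - \frac{7}{29}$ ($l{\left(O \right)} = \frac{1}{\frac{1}{-7} - 4} = \frac{1}{- \frac{1}{7} - 4} = \frac{1}{- \frac{29}{7}} = - \frac{7}{29}$)
$l{\left(n{\left(6 \right)} \right)} - -1025 = - \frac{7}{29} - -1025 = - \frac{7}{29} + 1025 = \frac{29718}{29}$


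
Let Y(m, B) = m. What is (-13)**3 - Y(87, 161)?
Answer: -2284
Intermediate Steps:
(-13)**3 - Y(87, 161) = (-13)**3 - 1*87 = -2197 - 87 = -2284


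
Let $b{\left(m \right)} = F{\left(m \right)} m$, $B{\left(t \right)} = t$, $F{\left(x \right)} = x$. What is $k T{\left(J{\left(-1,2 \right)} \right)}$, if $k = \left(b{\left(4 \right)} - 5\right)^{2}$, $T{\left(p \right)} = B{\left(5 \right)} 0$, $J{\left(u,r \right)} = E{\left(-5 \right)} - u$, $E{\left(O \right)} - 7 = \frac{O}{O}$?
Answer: $0$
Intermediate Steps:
$E{\left(O \right)} = 8$ ($E{\left(O \right)} = 7 + \frac{O}{O} = 7 + 1 = 8$)
$J{\left(u,r \right)} = 8 - u$
$T{\left(p \right)} = 0$ ($T{\left(p \right)} = 5 \cdot 0 = 0$)
$b{\left(m \right)} = m^{2}$ ($b{\left(m \right)} = m m = m^{2}$)
$k = 121$ ($k = \left(4^{2} - 5\right)^{2} = \left(16 - 5\right)^{2} = 11^{2} = 121$)
$k T{\left(J{\left(-1,2 \right)} \right)} = 121 \cdot 0 = 0$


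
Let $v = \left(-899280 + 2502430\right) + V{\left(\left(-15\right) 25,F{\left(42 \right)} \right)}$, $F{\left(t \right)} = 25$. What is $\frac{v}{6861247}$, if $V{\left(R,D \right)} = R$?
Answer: $\frac{1602775}{6861247} \approx 0.2336$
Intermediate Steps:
$v = 1602775$ ($v = \left(-899280 + 2502430\right) - 375 = 1603150 - 375 = 1602775$)
$\frac{v}{6861247} = \frac{1602775}{6861247}$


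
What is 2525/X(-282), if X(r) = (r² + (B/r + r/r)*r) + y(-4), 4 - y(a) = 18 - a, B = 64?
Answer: 2525/79288 ≈ 0.031846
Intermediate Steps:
y(a) = -14 + a (y(a) = 4 - (18 - a) = 4 + (-18 + a) = -14 + a)
X(r) = -18 + r² + r*(1 + 64/r) (X(r) = (r² + (64/r + r/r)*r) + (-14 - 4) = (r² + (64/r + 1)*r) - 18 = (r² + (1 + 64/r)*r) - 18 = (r² + r*(1 + 64/r)) - 18 = -18 + r² + r*(1 + 64/r))
2525/X(-282) = 2525/(46 - 282 + (-282)²) = 2525/(46 - 282 + 79524) = 2525/79288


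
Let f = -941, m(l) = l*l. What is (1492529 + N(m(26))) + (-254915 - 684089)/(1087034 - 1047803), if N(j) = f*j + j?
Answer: 33623519555/39231 ≈ 8.5707e+5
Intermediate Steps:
m(l) = l**2
N(j) = -940*j (N(j) = -941*j + j = -940*j)
(1492529 + N(m(26))) + (-254915 - 684089)/(1087034 - 1047803) = (1492529 - 940*26**2) + (-254915 - 684089)/(1087034 - 1047803) = (1492529 - 940*676) - 939004/39231 = (1492529 - 635440) - 939004*1/39231 = 857089 - 939004/39231 = 33623519555/39231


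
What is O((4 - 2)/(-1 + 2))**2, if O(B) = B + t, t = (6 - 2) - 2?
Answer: 16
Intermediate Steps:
t = 2 (t = 4 - 2 = 2)
O(B) = 2 + B (O(B) = B + 2 = 2 + B)
O((4 - 2)/(-1 + 2))**2 = (2 + (4 - 2)/(-1 + 2))**2 = (2 + 2/1)**2 = (2 + 2*1)**2 = (2 + 2)**2 = 4**2 = 16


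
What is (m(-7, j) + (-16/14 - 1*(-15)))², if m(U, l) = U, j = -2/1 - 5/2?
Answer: 2304/49 ≈ 47.020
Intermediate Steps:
j = -9/2 (j = -2*1 - 5*½ = -2 - 5/2 = -9/2 ≈ -4.5000)
(m(-7, j) + (-16/14 - 1*(-15)))² = (-7 + (-16/14 - 1*(-15)))² = (-7 + (-16*1/14 + 15))² = (-7 + (-8/7 + 15))² = (-7 + 97/7)² = (48/7)² = 2304/49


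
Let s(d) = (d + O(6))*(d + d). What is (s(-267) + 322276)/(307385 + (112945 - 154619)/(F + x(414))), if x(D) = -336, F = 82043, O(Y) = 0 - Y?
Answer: 38243615006/25115464521 ≈ 1.5227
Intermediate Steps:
O(Y) = -Y
s(d) = 2*d*(-6 + d) (s(d) = (d - 1*6)*(d + d) = (d - 6)*(2*d) = (-6 + d)*(2*d) = 2*d*(-6 + d))
(s(-267) + 322276)/(307385 + (112945 - 154619)/(F + x(414))) = (2*(-267)*(-6 - 267) + 322276)/(307385 + (112945 - 154619)/(82043 - 336)) = (2*(-267)*(-273) + 322276)/(307385 - 41674/81707) = (145782 + 322276)/(307385 - 41674*1/81707) = 468058/(307385 - 41674/81707) = 468058/(25115464521/81707) = 468058*(81707/25115464521) = 38243615006/25115464521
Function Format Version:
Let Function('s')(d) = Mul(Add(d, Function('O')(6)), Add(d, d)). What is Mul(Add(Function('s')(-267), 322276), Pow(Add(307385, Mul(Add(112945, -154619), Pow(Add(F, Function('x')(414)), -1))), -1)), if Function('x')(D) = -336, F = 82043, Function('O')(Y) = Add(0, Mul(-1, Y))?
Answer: Rational(38243615006, 25115464521) ≈ 1.5227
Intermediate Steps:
Function('O')(Y) = Mul(-1, Y)
Function('s')(d) = Mul(2, d, Add(-6, d)) (Function('s')(d) = Mul(Add(d, Mul(-1, 6)), Add(d, d)) = Mul(Add(d, -6), Mul(2, d)) = Mul(Add(-6, d), Mul(2, d)) = Mul(2, d, Add(-6, d)))
Mul(Add(Function('s')(-267), 322276), Pow(Add(307385, Mul(Add(112945, -154619), Pow(Add(F, Function('x')(414)), -1))), -1)) = Mul(Add(Mul(2, -267, Add(-6, -267)), 322276), Pow(Add(307385, Mul(Add(112945, -154619), Pow(Add(82043, -336), -1))), -1)) = Mul(Add(Mul(2, -267, -273), 322276), Pow(Add(307385, Mul(-41674, Pow(81707, -1))), -1)) = Mul(Add(145782, 322276), Pow(Add(307385, Mul(-41674, Rational(1, 81707))), -1)) = Mul(468058, Pow(Add(307385, Rational(-41674, 81707)), -1)) = Mul(468058, Pow(Rational(25115464521, 81707), -1)) = Mul(468058, Rational(81707, 25115464521)) = Rational(38243615006, 25115464521)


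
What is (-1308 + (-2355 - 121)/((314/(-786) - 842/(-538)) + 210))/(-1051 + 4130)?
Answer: -14730636306/34367474705 ≈ -0.42862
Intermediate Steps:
(-1308 + (-2355 - 121)/((314/(-786) - 842/(-538)) + 210))/(-1051 + 4130) = (-1308 - 2476/((314*(-1/786) - 842*(-1/538)) + 210))/3079 = (-1308 - 2476/((-157/393 + 421/269) + 210))*(1/3079) = (-1308 - 2476/(123220/105717 + 210))*(1/3079) = (-1308 - 2476/22323790/105717)*(1/3079) = (-1308 - 2476*105717/22323790)*(1/3079) = (-1308 - 130877646/11161895)*(1/3079) = -14730636306/11161895*1/3079 = -14730636306/34367474705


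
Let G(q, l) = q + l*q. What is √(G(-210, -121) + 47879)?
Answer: √73079 ≈ 270.33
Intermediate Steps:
√(G(-210, -121) + 47879) = √(-210*(1 - 121) + 47879) = √(-210*(-120) + 47879) = √(25200 + 47879) = √73079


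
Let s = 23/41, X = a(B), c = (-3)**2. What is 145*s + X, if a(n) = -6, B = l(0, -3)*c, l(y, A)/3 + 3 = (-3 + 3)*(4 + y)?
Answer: 3089/41 ≈ 75.341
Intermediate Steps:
l(y, A) = -9 (l(y, A) = -9 + 3*((-3 + 3)*(4 + y)) = -9 + 3*(0*(4 + y)) = -9 + 3*0 = -9 + 0 = -9)
c = 9
B = -81 (B = -9*9 = -81)
X = -6
s = 23/41 (s = 23*(1/41) = 23/41 ≈ 0.56098)
145*s + X = 145*(23/41) - 6 = 3335/41 - 6 = 3089/41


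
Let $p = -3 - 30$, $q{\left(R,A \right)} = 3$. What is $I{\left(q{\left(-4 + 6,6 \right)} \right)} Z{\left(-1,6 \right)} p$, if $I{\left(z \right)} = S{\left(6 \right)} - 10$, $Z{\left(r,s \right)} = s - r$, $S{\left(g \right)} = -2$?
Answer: $2772$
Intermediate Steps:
$I{\left(z \right)} = -12$ ($I{\left(z \right)} = -2 - 10 = -12$)
$p = -33$ ($p = -3 - 30 = -33$)
$I{\left(q{\left(-4 + 6,6 \right)} \right)} Z{\left(-1,6 \right)} p = - 12 \left(6 - -1\right) \left(-33\right) = - 12 \left(6 + 1\right) \left(-33\right) = \left(-12\right) 7 \left(-33\right) = \left(-84\right) \left(-33\right) = 2772$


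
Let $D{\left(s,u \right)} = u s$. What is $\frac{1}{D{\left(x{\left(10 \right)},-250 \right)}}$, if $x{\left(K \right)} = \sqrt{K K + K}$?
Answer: $- \frac{\sqrt{110}}{27500} \approx -0.00038138$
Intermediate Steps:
$x{\left(K \right)} = \sqrt{K + K^{2}}$ ($x{\left(K \right)} = \sqrt{K^{2} + K} = \sqrt{K + K^{2}}$)
$D{\left(s,u \right)} = s u$
$\frac{1}{D{\left(x{\left(10 \right)},-250 \right)}} = \frac{1}{\sqrt{10 \left(1 + 10\right)} \left(-250\right)} = \frac{1}{\sqrt{10 \cdot 11} \left(-250\right)} = \frac{1}{\sqrt{110} \left(-250\right)} = \frac{1}{\left(-250\right) \sqrt{110}} = - \frac{\sqrt{110}}{27500}$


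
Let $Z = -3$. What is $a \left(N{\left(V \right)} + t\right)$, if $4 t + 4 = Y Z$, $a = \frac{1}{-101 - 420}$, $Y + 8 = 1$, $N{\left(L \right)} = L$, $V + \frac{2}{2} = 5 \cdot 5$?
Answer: $- \frac{113}{2084} \approx -0.054223$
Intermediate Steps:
$V = 24$ ($V = -1 + 5 \cdot 5 = -1 + 25 = 24$)
$Y = -7$ ($Y = -8 + 1 = -7$)
$a = - \frac{1}{521}$ ($a = \frac{1}{-521} = - \frac{1}{521} \approx -0.0019194$)
$t = \frac{17}{4}$ ($t = -1 + \frac{\left(-7\right) \left(-3\right)}{4} = -1 + \frac{1}{4} \cdot 21 = -1 + \frac{21}{4} = \frac{17}{4} \approx 4.25$)
$a \left(N{\left(V \right)} + t\right) = - \frac{24 + \frac{17}{4}}{521} = \left(- \frac{1}{521}\right) \frac{113}{4} = - \frac{113}{2084}$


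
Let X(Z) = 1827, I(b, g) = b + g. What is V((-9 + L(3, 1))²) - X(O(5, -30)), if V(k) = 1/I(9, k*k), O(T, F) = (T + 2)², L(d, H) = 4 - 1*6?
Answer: -26765549/14650 ≈ -1827.0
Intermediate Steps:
L(d, H) = -2 (L(d, H) = 4 - 6 = -2)
O(T, F) = (2 + T)²
V(k) = 1/(9 + k²) (V(k) = 1/(9 + k*k) = 1/(9 + k²))
V((-9 + L(3, 1))²) - X(O(5, -30)) = 1/(9 + ((-9 - 2)²)²) - 1*1827 = 1/(9 + ((-11)²)²) - 1827 = 1/(9 + 121²) - 1827 = 1/(9 + 14641) - 1827 = 1/14650 - 1827 = -26765549/14650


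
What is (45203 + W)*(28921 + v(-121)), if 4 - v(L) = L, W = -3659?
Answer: 1206687024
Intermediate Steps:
v(L) = 4 - L
(45203 + W)*(28921 + v(-121)) = (45203 - 3659)*(28921 + (4 - 1*(-121))) = 41544*(28921 + (4 + 121)) = 41544*(28921 + 125) = 41544*29046 = 1206687024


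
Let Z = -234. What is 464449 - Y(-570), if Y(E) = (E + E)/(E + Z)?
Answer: 31117988/67 ≈ 4.6445e+5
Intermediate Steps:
Y(E) = 2*E/(-234 + E) (Y(E) = (E + E)/(E - 234) = (2*E)/(-234 + E) = 2*E/(-234 + E))
464449 - Y(-570) = 464449 - 2*(-570)/(-234 - 570) = 464449 - 2*(-570)/(-804) = 464449 - 2*(-570)*(-1)/804 = 464449 - 1*95/67 = 464449 - 95/67 = 31117988/67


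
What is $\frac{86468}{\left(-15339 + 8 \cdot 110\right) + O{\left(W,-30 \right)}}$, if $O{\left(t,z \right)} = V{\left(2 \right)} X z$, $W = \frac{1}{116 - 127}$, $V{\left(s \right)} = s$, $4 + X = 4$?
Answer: $- \frac{86468}{14459} \approx -5.9802$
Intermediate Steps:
$X = 0$ ($X = -4 + 4 = 0$)
$W = - \frac{1}{11}$ ($W = \frac{1}{-11} = - \frac{1}{11} \approx -0.090909$)
$O{\left(t,z \right)} = 0$ ($O{\left(t,z \right)} = 2 \cdot 0 z = 0 z = 0$)
$\frac{86468}{\left(-15339 + 8 \cdot 110\right) + O{\left(W,-30 \right)}} = \frac{86468}{\left(-15339 + 8 \cdot 110\right) + 0} = \frac{86468}{\left(-15339 + 880\right) + 0} = \frac{86468}{-14459 + 0} = \frac{86468}{-14459} = 86468 \left(- \frac{1}{14459}\right) = - \frac{86468}{14459}$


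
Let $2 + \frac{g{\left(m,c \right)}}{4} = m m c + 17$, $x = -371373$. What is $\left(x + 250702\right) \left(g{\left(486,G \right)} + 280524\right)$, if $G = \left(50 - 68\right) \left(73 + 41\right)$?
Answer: $233910619339464$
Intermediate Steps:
$G = -2052$ ($G = \left(-18\right) 114 = -2052$)
$g{\left(m,c \right)} = 60 + 4 c m^{2}$ ($g{\left(m,c \right)} = -8 + 4 \left(m m c + 17\right) = -8 + 4 \left(m^{2} c + 17\right) = -8 + 4 \left(c m^{2} + 17\right) = -8 + 4 \left(17 + c m^{2}\right) = -8 + \left(68 + 4 c m^{2}\right) = 60 + 4 c m^{2}$)
$\left(x + 250702\right) \left(g{\left(486,G \right)} + 280524\right) = \left(-371373 + 250702\right) \left(\left(60 + 4 \left(-2052\right) 486^{2}\right) + 280524\right) = - 120671 \left(\left(60 + 4 \left(-2052\right) 236196\right) + 280524\right) = - 120671 \left(\left(60 - 1938696768\right) + 280524\right) = - 120671 \left(-1938696708 + 280524\right) = \left(-120671\right) \left(-1938416184\right) = 233910619339464$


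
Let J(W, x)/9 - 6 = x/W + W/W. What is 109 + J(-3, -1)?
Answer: 175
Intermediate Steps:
J(W, x) = 63 + 9*x/W (J(W, x) = 54 + 9*(x/W + W/W) = 54 + 9*(x/W + 1) = 54 + 9*(1 + x/W) = 54 + (9 + 9*x/W) = 63 + 9*x/W)
109 + J(-3, -1) = 109 + (63 + 9*(-1)/(-3)) = 109 + (63 + 9*(-1)*(-⅓)) = 109 + (63 + 3) = 109 + 66 = 175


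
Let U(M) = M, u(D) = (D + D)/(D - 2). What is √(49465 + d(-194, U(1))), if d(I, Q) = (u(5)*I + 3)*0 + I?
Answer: √49271 ≈ 221.97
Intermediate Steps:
u(D) = 2*D/(-2 + D) (u(D) = (2*D)/(-2 + D) = 2*D/(-2 + D))
d(I, Q) = I (d(I, Q) = ((2*5/(-2 + 5))*I + 3)*0 + I = ((2*5/3)*I + 3)*0 + I = ((2*5*(⅓))*I + 3)*0 + I = (10*I/3 + 3)*0 + I = (3 + 10*I/3)*0 + I = 0 + I = I)
√(49465 + d(-194, U(1))) = √(49465 - 194) = √49271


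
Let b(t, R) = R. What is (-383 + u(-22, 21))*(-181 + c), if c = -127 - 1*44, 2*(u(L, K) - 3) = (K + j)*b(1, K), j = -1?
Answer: 59840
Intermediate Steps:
u(L, K) = 3 + K*(-1 + K)/2 (u(L, K) = 3 + ((K - 1)*K)/2 = 3 + ((-1 + K)*K)/2 = 3 + (K*(-1 + K))/2 = 3 + K*(-1 + K)/2)
c = -171 (c = -127 - 44 = -171)
(-383 + u(-22, 21))*(-181 + c) = (-383 + (3 + (½)*21² - ½*21))*(-181 - 171) = (-383 + (3 + (½)*441 - 21/2))*(-352) = (-383 + (3 + 441/2 - 21/2))*(-352) = (-383 + 213)*(-352) = -170*(-352) = 59840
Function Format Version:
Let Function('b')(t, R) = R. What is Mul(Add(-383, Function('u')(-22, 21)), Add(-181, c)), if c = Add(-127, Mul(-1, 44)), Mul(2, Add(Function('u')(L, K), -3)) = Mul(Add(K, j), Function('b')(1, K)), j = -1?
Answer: 59840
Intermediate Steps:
Function('u')(L, K) = Add(3, Mul(Rational(1, 2), K, Add(-1, K))) (Function('u')(L, K) = Add(3, Mul(Rational(1, 2), Mul(Add(K, -1), K))) = Add(3, Mul(Rational(1, 2), Mul(Add(-1, K), K))) = Add(3, Mul(Rational(1, 2), Mul(K, Add(-1, K)))) = Add(3, Mul(Rational(1, 2), K, Add(-1, K))))
c = -171 (c = Add(-127, -44) = -171)
Mul(Add(-383, Function('u')(-22, 21)), Add(-181, c)) = Mul(Add(-383, Add(3, Mul(Rational(1, 2), Pow(21, 2)), Mul(Rational(-1, 2), 21))), Add(-181, -171)) = Mul(Add(-383, Add(3, Mul(Rational(1, 2), 441), Rational(-21, 2))), -352) = Mul(Add(-383, Add(3, Rational(441, 2), Rational(-21, 2))), -352) = Mul(Add(-383, 213), -352) = Mul(-170, -352) = 59840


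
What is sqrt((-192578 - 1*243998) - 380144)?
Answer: 4*I*sqrt(51045) ≈ 903.73*I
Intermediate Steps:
sqrt((-192578 - 1*243998) - 380144) = sqrt((-192578 - 243998) - 380144) = sqrt(-436576 - 380144) = sqrt(-816720) = 4*I*sqrt(51045)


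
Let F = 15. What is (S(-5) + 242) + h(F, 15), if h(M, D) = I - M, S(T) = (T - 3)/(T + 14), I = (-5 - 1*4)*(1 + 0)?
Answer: 1954/9 ≈ 217.11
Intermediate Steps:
I = -9 (I = (-5 - 4)*1 = -9*1 = -9)
S(T) = (-3 + T)/(14 + T)
h(M, D) = -9 - M
(S(-5) + 242) + h(F, 15) = ((-3 - 5)/(14 - 5) + 242) + (-9 - 1*15) = (-8/9 + 242) + (-9 - 15) = ((1/9)*(-8) + 242) - 24 = (-8/9 + 242) - 24 = 2170/9 - 24 = 1954/9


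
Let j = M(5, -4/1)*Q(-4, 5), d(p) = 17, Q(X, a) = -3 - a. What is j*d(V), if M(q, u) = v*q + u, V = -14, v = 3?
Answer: -1496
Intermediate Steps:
M(q, u) = u + 3*q (M(q, u) = 3*q + u = u + 3*q)
j = -88 (j = (-4/1 + 3*5)*(-3 - 1*5) = (-4*1 + 15)*(-3 - 5) = (-4 + 15)*(-8) = 11*(-8) = -88)
j*d(V) = -88*17 = -1496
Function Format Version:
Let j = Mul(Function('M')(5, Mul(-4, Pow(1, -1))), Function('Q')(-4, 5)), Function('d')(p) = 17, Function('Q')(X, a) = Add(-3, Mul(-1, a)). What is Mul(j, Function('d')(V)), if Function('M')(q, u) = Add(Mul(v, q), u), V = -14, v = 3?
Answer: -1496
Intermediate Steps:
Function('M')(q, u) = Add(u, Mul(3, q)) (Function('M')(q, u) = Add(Mul(3, q), u) = Add(u, Mul(3, q)))
j = -88 (j = Mul(Add(Mul(-4, Pow(1, -1)), Mul(3, 5)), Add(-3, Mul(-1, 5))) = Mul(Add(Mul(-4, 1), 15), Add(-3, -5)) = Mul(Add(-4, 15), -8) = Mul(11, -8) = -88)
Mul(j, Function('d')(V)) = Mul(-88, 17) = -1496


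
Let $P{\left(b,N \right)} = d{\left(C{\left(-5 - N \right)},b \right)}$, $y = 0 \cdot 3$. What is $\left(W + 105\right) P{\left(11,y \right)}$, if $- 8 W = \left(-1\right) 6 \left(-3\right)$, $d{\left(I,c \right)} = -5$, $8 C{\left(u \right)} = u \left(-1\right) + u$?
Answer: $- \frac{2055}{4} \approx -513.75$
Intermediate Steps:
$C{\left(u \right)} = 0$ ($C{\left(u \right)} = \frac{u \left(-1\right) + u}{8} = \frac{- u + u}{8} = \frac{1}{8} \cdot 0 = 0$)
$y = 0$
$P{\left(b,N \right)} = -5$
$W = - \frac{9}{4}$ ($W = - \frac{\left(-1\right) 6 \left(-3\right)}{8} = - \frac{\left(-6\right) \left(-3\right)}{8} = \left(- \frac{1}{8}\right) 18 = - \frac{9}{4} \approx -2.25$)
$\left(W + 105\right) P{\left(11,y \right)} = \left(- \frac{9}{4} + 105\right) \left(-5\right) = \frac{411}{4} \left(-5\right) = - \frac{2055}{4}$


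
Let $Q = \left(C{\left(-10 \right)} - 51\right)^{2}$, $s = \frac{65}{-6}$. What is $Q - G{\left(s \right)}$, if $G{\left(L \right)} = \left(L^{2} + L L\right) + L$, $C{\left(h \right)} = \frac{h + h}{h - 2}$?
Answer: $\frac{19889}{9} \approx 2209.9$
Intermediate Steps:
$s = - \frac{65}{6}$ ($s = 65 \left(- \frac{1}{6}\right) = - \frac{65}{6} \approx -10.833$)
$C{\left(h \right)} = \frac{2 h}{-2 + h}$
$Q = \frac{21904}{9}$ ($Q = \left(2 \left(-10\right) \frac{1}{-2 - 10} - 51\right)^{2} = \left(2 \left(-10\right) \frac{1}{-12} - 51\right)^{2} = \left(2 \left(-10\right) \left(- \frac{1}{12}\right) - 51\right)^{2} = \left(\frac{5}{3} - 51\right)^{2} = \left(- \frac{148}{3}\right)^{2} = \frac{21904}{9} \approx 2433.8$)
$G{\left(L \right)} = L + 2 L^{2}$ ($G{\left(L \right)} = \left(L^{2} + L^{2}\right) + L = 2 L^{2} + L = L + 2 L^{2}$)
$Q - G{\left(s \right)} = \frac{21904}{9} - - \frac{65 \left(1 + 2 \left(- \frac{65}{6}\right)\right)}{6} = \frac{21904}{9} - - \frac{65 \left(1 - \frac{65}{3}\right)}{6} = \frac{21904}{9} - \left(- \frac{65}{6}\right) \left(- \frac{62}{3}\right) = \frac{21904}{9} - \frac{2015}{9} = \frac{19889}{9}$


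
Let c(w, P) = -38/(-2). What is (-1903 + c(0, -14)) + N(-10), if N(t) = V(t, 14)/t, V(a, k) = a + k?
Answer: -9422/5 ≈ -1884.4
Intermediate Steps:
c(w, P) = 19 (c(w, P) = -38*(-1/2) = 19)
N(t) = (14 + t)/t (N(t) = (t + 14)/t = (14 + t)/t)
(-1903 + c(0, -14)) + N(-10) = (-1903 + 19) + (14 - 10)/(-10) = -1884 - 1/10*4 = -1884 - 2/5 = -9422/5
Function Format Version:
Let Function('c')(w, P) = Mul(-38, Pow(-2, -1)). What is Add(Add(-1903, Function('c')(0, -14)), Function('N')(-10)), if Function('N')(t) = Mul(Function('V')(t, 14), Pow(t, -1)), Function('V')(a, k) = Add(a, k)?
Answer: Rational(-9422, 5) ≈ -1884.4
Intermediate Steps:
Function('c')(w, P) = 19 (Function('c')(w, P) = Mul(-38, Rational(-1, 2)) = 19)
Function('N')(t) = Mul(Pow(t, -1), Add(14, t)) (Function('N')(t) = Mul(Add(t, 14), Pow(t, -1)) = Mul(Add(14, t), Pow(t, -1)) = Mul(Pow(t, -1), Add(14, t)))
Add(Add(-1903, Function('c')(0, -14)), Function('N')(-10)) = Add(Add(-1903, 19), Mul(Pow(-10, -1), Add(14, -10))) = Add(-1884, Mul(Rational(-1, 10), 4)) = Add(-1884, Rational(-2, 5)) = Rational(-9422, 5)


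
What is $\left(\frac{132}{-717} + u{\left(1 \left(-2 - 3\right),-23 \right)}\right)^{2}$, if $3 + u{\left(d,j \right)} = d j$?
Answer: $\frac{714172176}{57121} \approx 12503.0$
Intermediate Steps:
$u{\left(d,j \right)} = -3 + d j$
$\left(\frac{132}{-717} + u{\left(1 \left(-2 - 3\right),-23 \right)}\right)^{2} = \left(\frac{132}{-717} - \left(3 - 1 \left(-2 - 3\right) \left(-23\right)\right)\right)^{2} = \left(132 \left(- \frac{1}{717}\right) - \left(3 - 1 \left(-5\right) \left(-23\right)\right)\right)^{2} = \left(- \frac{44}{239} - -112\right)^{2} = \left(- \frac{44}{239} + \left(-3 + 115\right)\right)^{2} = \left(- \frac{44}{239} + 112\right)^{2} = \left(\frac{26724}{239}\right)^{2} = \frac{714172176}{57121}$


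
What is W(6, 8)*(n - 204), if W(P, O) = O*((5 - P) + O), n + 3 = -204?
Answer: -23016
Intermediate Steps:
n = -207 (n = -3 - 204 = -207)
W(P, O) = O*(5 + O - P)
W(6, 8)*(n - 204) = (8*(5 + 8 - 1*6))*(-207 - 204) = (8*(5 + 8 - 6))*(-411) = (8*7)*(-411) = 56*(-411) = -23016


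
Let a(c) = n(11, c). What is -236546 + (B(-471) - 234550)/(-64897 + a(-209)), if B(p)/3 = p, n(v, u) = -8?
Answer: -15352782167/64905 ≈ -2.3654e+5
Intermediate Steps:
a(c) = -8
B(p) = 3*p
-236546 + (B(-471) - 234550)/(-64897 + a(-209)) = -236546 + (3*(-471) - 234550)/(-64897 - 8) = -236546 + (-1413 - 234550)/(-64905) = -236546 - 235963*(-1/64905) = -236546 + 235963/64905 = -15352782167/64905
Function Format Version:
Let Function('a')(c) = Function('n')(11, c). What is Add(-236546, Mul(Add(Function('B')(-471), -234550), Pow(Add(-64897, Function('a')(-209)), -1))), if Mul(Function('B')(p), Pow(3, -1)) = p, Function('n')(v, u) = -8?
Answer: Rational(-15352782167, 64905) ≈ -2.3654e+5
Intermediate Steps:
Function('a')(c) = -8
Function('B')(p) = Mul(3, p)
Add(-236546, Mul(Add(Function('B')(-471), -234550), Pow(Add(-64897, Function('a')(-209)), -1))) = Add(-236546, Mul(Add(Mul(3, -471), -234550), Pow(Add(-64897, -8), -1))) = Add(-236546, Mul(Add(-1413, -234550), Pow(-64905, -1))) = Add(-236546, Mul(-235963, Rational(-1, 64905))) = Add(-236546, Rational(235963, 64905)) = Rational(-15352782167, 64905)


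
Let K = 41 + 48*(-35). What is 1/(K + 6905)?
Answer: 1/5266 ≈ 0.00018990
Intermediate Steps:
K = -1639 (K = 41 - 1680 = -1639)
1/(K + 6905) = 1/(-1639 + 6905) = 1/5266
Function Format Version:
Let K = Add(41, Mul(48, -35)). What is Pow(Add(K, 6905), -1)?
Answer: Rational(1, 5266) ≈ 0.00018990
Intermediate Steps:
K = -1639 (K = Add(41, -1680) = -1639)
Pow(Add(K, 6905), -1) = Pow(Add(-1639, 6905), -1) = Pow(5266, -1) = Rational(1, 5266)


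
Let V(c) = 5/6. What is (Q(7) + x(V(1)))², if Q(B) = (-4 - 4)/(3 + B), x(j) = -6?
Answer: 1156/25 ≈ 46.240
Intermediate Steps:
V(c) = ⅚ (V(c) = 5*(⅙) = ⅚)
Q(B) = -8/(3 + B)
(Q(7) + x(V(1)))² = (-8/(3 + 7) - 6)² = (-8/10 - 6)² = (-8*⅒ - 6)² = (-⅘ - 6)² = (-34/5)² = 1156/25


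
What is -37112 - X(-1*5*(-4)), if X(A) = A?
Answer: -37132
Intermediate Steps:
-37112 - X(-1*5*(-4)) = -37112 - (-1*5)*(-4) = -37112 - (-5)*(-4) = -37112 - 1*20 = -37112 - 20 = -37132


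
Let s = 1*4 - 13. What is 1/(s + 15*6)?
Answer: 1/81 ≈ 0.012346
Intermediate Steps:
s = -9 (s = 4 - 13 = -9)
1/(s + 15*6) = 1/(-9 + 15*6) = 1/(-9 + 90) = 1/81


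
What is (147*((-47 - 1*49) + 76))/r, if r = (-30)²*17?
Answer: -49/255 ≈ -0.19216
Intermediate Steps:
r = 15300 (r = 900*17 = 15300)
(147*((-47 - 1*49) + 76))/r = (147*((-47 - 1*49) + 76))/15300 = (147*((-47 - 49) + 76))*(1/15300) = (147*(-96 + 76))*(1/15300) = (147*(-20))*(1/15300) = -2940*1/15300 = -49/255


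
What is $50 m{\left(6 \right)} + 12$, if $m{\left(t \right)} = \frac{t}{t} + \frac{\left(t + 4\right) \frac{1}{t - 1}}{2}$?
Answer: $112$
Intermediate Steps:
$m{\left(t \right)} = 1 + \frac{4 + t}{2 \left(-1 + t\right)}$ ($m{\left(t \right)} = 1 + \frac{4 + t}{-1 + t} \frac{1}{2} = 1 + \frac{4 + t}{2 \left(-1 + t\right)}$)
$50 m{\left(6 \right)} + 12 = 50 \frac{2 + 3 \cdot 6}{2 \left(-1 + 6\right)} + 12 = 50 \frac{2 + 18}{2 \cdot 5} + 12 = 50 \cdot \frac{1}{2} \cdot \frac{1}{5} \cdot 20 + 12 = 50 \cdot 2 + 12 = 100 + 12 = 112$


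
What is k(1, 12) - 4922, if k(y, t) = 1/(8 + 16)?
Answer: -118127/24 ≈ -4922.0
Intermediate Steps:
k(y, t) = 1/24
k(1, 12) - 4922 = 1/24 - 4922 = -118127/24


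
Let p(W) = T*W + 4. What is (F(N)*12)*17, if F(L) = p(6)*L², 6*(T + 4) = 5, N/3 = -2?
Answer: -110160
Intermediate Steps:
N = -6 (N = 3*(-2) = -6)
T = -19/6 (T = -4 + (⅙)*5 = -4 + ⅚ = -19/6 ≈ -3.1667)
p(W) = 4 - 19*W/6 (p(W) = -19*W/6 + 4 = 4 - 19*W/6)
F(L) = -15*L² (F(L) = (4 - 19/6*6)*L² = (4 - 19)*L² = -15*L²)
(F(N)*12)*17 = (-15*(-6)²*12)*17 = (-15*36*12)*17 = -540*12*17 = -6480*17 = -110160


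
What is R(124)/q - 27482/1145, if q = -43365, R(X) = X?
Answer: -238379782/9930585 ≈ -24.005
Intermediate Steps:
R(124)/q - 27482/1145 = 124/(-43365) - 27482/1145 = 124*(-1/43365) - 27482*1/1145 = -124/43365 - 27482/1145 = -238379782/9930585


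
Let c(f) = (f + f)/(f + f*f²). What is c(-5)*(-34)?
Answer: -34/13 ≈ -2.6154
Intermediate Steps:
c(f) = 2*f/(f + f³) (c(f) = (2*f)/(f + f³) = 2*f/(f + f³))
c(-5)*(-34) = (2/(1 + (-5)²))*(-34) = (2/(1 + 25))*(-34) = (2/26)*(-34) = (2*(1/26))*(-34) = (1/13)*(-34) = -34/13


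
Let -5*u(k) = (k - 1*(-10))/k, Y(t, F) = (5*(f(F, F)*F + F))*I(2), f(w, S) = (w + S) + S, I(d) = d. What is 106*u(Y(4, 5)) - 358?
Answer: -75893/200 ≈ -379.46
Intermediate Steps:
f(w, S) = w + 2*S (f(w, S) = (S + w) + S = w + 2*S)
Y(t, F) = 10*F + 30*F² (Y(t, F) = (5*((F + 2*F)*F + F))*2 = (5*((3*F)*F + F))*2 = (5*(3*F² + F))*2 = (5*(F + 3*F²))*2 = (5*F + 15*F²)*2 = 10*F + 30*F²)
u(k) = -(10 + k)/(5*k) (u(k) = -(k - 1*(-10))/(5*k) = -(k + 10)/(5*k) = -(10 + k)/(5*k))
106*u(Y(4, 5)) - 358 = 106*((-10 - 10*5*(1 + 3*5))/(5*((10*5*(1 + 3*5))))) - 358 = 106*((-10 - 10*5*(1 + 15))/(5*((10*5*(1 + 15))))) - 358 = 106*((-10 - 10*5*16)/(5*((10*5*16)))) - 358 = 106*((⅕)*(-10 - 1*800)/800) - 358 = 106*((⅕)*(1/800)*(-10 - 800)) - 358 = 106*((⅕)*(1/800)*(-810)) - 358 = 106*(-81/400) - 358 = -4293/200 - 358 = -75893/200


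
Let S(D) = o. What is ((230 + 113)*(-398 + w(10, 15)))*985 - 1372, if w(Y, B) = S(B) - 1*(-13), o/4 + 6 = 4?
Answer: -132778387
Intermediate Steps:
o = -8 (o = -24 + 4*4 = -24 + 16 = -8)
S(D) = -8
w(Y, B) = 5 (w(Y, B) = -8 - 1*(-13) = -8 + 13 = 5)
((230 + 113)*(-398 + w(10, 15)))*985 - 1372 = ((230 + 113)*(-398 + 5))*985 - 1372 = (343*(-393))*985 - 1372 = -134799*985 - 1372 = -132777015 - 1372 = -132778387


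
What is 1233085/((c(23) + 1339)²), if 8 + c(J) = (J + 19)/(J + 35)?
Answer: 207404897/298300880 ≈ 0.69529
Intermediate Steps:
c(J) = -8 + (19 + J)/(35 + J) (c(J) = -8 + (J + 19)/(J + 35) = -8 + (19 + J)/(35 + J))
1233085/((c(23) + 1339)²) = 1233085/(((-261 - 7*23)/(35 + 23) + 1339)²) = 1233085/(((-261 - 161)/58 + 1339)²) = 1233085/(((1/58)*(-422) + 1339)²) = 1233085/((-211/29 + 1339)²) = 1233085/((38620/29)²) = 1233085/(1491504400/841) = 1233085*(841/1491504400) = 207404897/298300880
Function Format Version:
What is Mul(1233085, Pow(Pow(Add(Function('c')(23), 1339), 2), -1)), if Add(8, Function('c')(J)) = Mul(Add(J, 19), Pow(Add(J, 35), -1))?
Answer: Rational(207404897, 298300880) ≈ 0.69529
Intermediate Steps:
Function('c')(J) = Add(-8, Mul(Pow(Add(35, J), -1), Add(19, J))) (Function('c')(J) = Add(-8, Mul(Add(J, 19), Pow(Add(J, 35), -1))) = Add(-8, Mul(Add(19, J), Pow(Add(35, J), -1))) = Add(-8, Mul(Pow(Add(35, J), -1), Add(19, J))))
Mul(1233085, Pow(Pow(Add(Function('c')(23), 1339), 2), -1)) = Mul(1233085, Pow(Pow(Add(Mul(Pow(Add(35, 23), -1), Add(-261, Mul(-7, 23))), 1339), 2), -1)) = Mul(1233085, Pow(Pow(Add(Mul(Pow(58, -1), Add(-261, -161)), 1339), 2), -1)) = Mul(1233085, Pow(Pow(Add(Mul(Rational(1, 58), -422), 1339), 2), -1)) = Mul(1233085, Pow(Pow(Add(Rational(-211, 29), 1339), 2), -1)) = Mul(1233085, Pow(Pow(Rational(38620, 29), 2), -1)) = Mul(1233085, Pow(Rational(1491504400, 841), -1)) = Mul(1233085, Rational(841, 1491504400)) = Rational(207404897, 298300880)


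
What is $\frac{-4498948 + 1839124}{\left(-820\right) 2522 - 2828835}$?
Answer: $\frac{2659824}{4896875} \approx 0.54317$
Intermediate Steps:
$\frac{-4498948 + 1839124}{\left(-820\right) 2522 - 2828835} = - \frac{2659824}{-2068040 - 2828835} = - \frac{2659824}{-4896875} = \left(-2659824\right) \left(- \frac{1}{4896875}\right) = \frac{2659824}{4896875}$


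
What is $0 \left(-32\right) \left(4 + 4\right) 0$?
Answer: $0$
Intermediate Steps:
$0 \left(-32\right) \left(4 + 4\right) 0 = 0 \cdot 8 \cdot 0 = 0 \cdot 0 = 0$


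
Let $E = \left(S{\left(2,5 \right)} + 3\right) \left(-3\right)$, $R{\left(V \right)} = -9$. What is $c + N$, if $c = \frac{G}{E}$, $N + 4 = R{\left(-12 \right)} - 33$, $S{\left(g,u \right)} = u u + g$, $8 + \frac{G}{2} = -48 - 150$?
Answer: $- \frac{1864}{45} \approx -41.422$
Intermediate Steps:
$G = -412$ ($G = -16 + 2 \left(-48 - 150\right) = -16 + 2 \left(-198\right) = -16 - 396 = -412$)
$S{\left(g,u \right)} = g + u^{2}$ ($S{\left(g,u \right)} = u^{2} + g = g + u^{2}$)
$E = -90$ ($E = \left(\left(2 + 5^{2}\right) + 3\right) \left(-3\right) = \left(\left(2 + 25\right) + 3\right) \left(-3\right) = \left(27 + 3\right) \left(-3\right) = 30 \left(-3\right) = -90$)
$N = -46$ ($N = -4 - 42 = -46$)
$c = \frac{206}{45}$ ($c = - \frac{412}{-90} = \left(-412\right) \left(- \frac{1}{90}\right) = \frac{206}{45} \approx 4.5778$)
$c + N = \frac{206}{45} - 46 = - \frac{1864}{45}$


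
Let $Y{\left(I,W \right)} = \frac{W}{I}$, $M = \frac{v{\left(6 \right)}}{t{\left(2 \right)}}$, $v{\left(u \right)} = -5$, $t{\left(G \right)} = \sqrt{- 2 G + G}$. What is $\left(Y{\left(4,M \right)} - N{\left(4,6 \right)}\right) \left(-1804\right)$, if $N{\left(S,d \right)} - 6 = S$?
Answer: $18040 - \frac{2255 i \sqrt{2}}{2} \approx 18040.0 - 1594.5 i$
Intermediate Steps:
$N{\left(S,d \right)} = 6 + S$
$t{\left(G \right)} = \sqrt{- G}$
$M = \frac{5 i \sqrt{2}}{2}$ ($M = - \frac{5}{\sqrt{\left(-1\right) 2}} = - \frac{5}{\sqrt{-2}} = - \frac{5}{i \sqrt{2}} = - 5 \left(- \frac{i \sqrt{2}}{2}\right) = \frac{5 i \sqrt{2}}{2} \approx 3.5355 i$)
$\left(Y{\left(4,M \right)} - N{\left(4,6 \right)}\right) \left(-1804\right) = \left(\frac{\frac{5}{2} i \sqrt{2}}{4} - \left(6 + 4\right)\right) \left(-1804\right) = \left(\frac{5 i \sqrt{2}}{2} \cdot \frac{1}{4} - 10\right) \left(-1804\right) = \left(\frac{5 i \sqrt{2}}{8} - 10\right) \left(-1804\right) = \left(-10 + \frac{5 i \sqrt{2}}{8}\right) \left(-1804\right) = 18040 - \frac{2255 i \sqrt{2}}{2}$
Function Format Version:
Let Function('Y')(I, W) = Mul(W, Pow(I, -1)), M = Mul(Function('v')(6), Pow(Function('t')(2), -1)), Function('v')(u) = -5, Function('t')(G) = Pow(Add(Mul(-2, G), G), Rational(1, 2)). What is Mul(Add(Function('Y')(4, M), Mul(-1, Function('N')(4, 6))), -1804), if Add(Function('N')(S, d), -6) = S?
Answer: Add(18040, Mul(Rational(-2255, 2), I, Pow(2, Rational(1, 2)))) ≈ Add(18040., Mul(-1594.5, I))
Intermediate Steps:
Function('N')(S, d) = Add(6, S)
Function('t')(G) = Pow(Mul(-1, G), Rational(1, 2))
M = Mul(Rational(5, 2), I, Pow(2, Rational(1, 2))) (M = Mul(-5, Pow(Pow(Mul(-1, 2), Rational(1, 2)), -1)) = Mul(-5, Pow(Pow(-2, Rational(1, 2)), -1)) = Mul(-5, Pow(Mul(I, Pow(2, Rational(1, 2))), -1)) = Mul(-5, Mul(Rational(-1, 2), I, Pow(2, Rational(1, 2)))) = Mul(Rational(5, 2), I, Pow(2, Rational(1, 2))) ≈ Mul(3.5355, I))
Mul(Add(Function('Y')(4, M), Mul(-1, Function('N')(4, 6))), -1804) = Mul(Add(Mul(Mul(Rational(5, 2), I, Pow(2, Rational(1, 2))), Pow(4, -1)), Mul(-1, Add(6, 4))), -1804) = Mul(Add(Mul(Mul(Rational(5, 2), I, Pow(2, Rational(1, 2))), Rational(1, 4)), Mul(-1, 10)), -1804) = Mul(Add(Mul(Rational(5, 8), I, Pow(2, Rational(1, 2))), -10), -1804) = Mul(Add(-10, Mul(Rational(5, 8), I, Pow(2, Rational(1, 2)))), -1804) = Add(18040, Mul(Rational(-2255, 2), I, Pow(2, Rational(1, 2))))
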